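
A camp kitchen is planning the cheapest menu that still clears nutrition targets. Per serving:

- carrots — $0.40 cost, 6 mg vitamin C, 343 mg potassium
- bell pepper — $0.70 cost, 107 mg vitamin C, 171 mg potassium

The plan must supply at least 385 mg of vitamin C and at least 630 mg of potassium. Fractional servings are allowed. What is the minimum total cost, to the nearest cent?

A basic optimal solution has at most two foods positive. Try each food alone and each pair with both targets met exactly.
carrots only: max(385/6, 630/343) = 64.17 servings → $25.67.
bell pepper only: max(385/107, 630/171) = 3.684 servings → $2.58.
carrots + bell pepper with both tight: 0.04415 servings and 3.596 servings → $2.53.
So the least-cost plan costs $2.53.

$2.53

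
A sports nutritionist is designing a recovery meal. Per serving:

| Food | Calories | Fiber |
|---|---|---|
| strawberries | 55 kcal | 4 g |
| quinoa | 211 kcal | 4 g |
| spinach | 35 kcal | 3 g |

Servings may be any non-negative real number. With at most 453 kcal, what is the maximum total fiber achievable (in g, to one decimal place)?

38.8 g

Fiber per kcal: spinach 0.08571, strawberries 0.07273, quinoa 0.01896.
With no serving limits, spend the whole calories allowance on spinach: 453 kcal / 35 kcal × 3 g = 38.8 g.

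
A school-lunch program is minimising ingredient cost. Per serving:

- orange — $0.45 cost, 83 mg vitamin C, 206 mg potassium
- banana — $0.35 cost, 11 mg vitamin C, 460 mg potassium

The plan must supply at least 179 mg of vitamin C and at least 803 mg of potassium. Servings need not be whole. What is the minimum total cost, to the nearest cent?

Two binding constraints pin down two serving amounts, so the optimal mix uses at most two foods. The candidates are each food alone (scaled to the tighter of vitamin C/potassium) and each pair with both constraints tight.
orange only: max(179/83, 803/206) = 3.898 servings → $1.75.
banana only: max(179/11, 803/460) = 16.27 servings → $5.70.
orange + banana with both tight: 2.047 servings and 0.8291 servings → $1.21.
So the least-cost plan costs $1.21.

$1.21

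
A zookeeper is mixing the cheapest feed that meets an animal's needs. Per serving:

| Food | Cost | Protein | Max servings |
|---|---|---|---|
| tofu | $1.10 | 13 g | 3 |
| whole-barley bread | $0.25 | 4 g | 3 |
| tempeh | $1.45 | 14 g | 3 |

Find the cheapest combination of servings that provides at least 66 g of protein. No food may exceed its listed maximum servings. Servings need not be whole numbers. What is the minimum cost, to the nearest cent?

$5.60

Cost per g of protein: whole-barley bread $0.0625, tofu $0.0846, tempeh $0.1036.
Take 3 servings of whole-barley bread: +12.0 g protein for $0.75 (total $0.75, still need 54.0 g).
Take 3 servings of tofu: +39.0 g protein for $3.30 (total $4.05, still need 15.0 g).
Take 1.071 servings of tempeh: +15.0 g protein for $1.55 (total $5.60, still need 0.0 g).
Filling from the cheapest source first is optimal under one linear minimum: $5.60.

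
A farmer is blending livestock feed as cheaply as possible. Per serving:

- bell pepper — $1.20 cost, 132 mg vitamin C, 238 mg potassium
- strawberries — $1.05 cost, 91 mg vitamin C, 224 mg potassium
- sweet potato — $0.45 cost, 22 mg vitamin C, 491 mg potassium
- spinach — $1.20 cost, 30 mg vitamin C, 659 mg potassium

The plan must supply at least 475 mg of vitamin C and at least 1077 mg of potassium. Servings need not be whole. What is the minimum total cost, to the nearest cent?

At the optimum either one food covers both requirements or two foods hit both targets exactly; no other combination can be cheaper.
bell pepper only: max(475/132, 1077/238) = 4.525 servings → $5.43.
strawberries only: max(475/91, 1077/224) = 5.22 servings → $5.48.
sweet potato only: max(475/22, 1077/491) = 21.59 servings → $9.72.
spinach only: max(475/30, 1077/659) = 15.83 servings → $19.00.
bell pepper + strawberries with both tight: 1.061 servings and 3.681 servings → $5.14.
bell pepper + sweet potato with both tight: 3.517 servings and 0.4887 servings → $4.44.
bell pepper + spinach with both tight: 3.516 servings and 0.3646 servings → $4.66.
strawberries + sweet potato: the both-tight solution has a negative serving — not a feasible corner.
strawberries + spinach with both targets exact would need a negative amount; discard.
sweet potato + spinach: intersection lies outside the first quadrant.
Cheapest feasible corner: $4.44.

$4.44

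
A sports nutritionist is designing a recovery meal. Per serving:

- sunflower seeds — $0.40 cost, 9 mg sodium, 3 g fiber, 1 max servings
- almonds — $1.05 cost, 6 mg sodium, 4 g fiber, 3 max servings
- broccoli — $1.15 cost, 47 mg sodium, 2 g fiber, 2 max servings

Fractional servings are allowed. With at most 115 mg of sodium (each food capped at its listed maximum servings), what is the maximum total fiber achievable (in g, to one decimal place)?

18.7 g

Fiber per mg sodium: almonds 0.6667, sunflower seeds 0.3333, broccoli 0.04255.
Take 3 servings of almonds: uses 18 mg sodium, +12.0 g fiber (running total 12.0 g).
Take 1 serving of sunflower seeds: uses 9 mg sodium, +3.0 g fiber (running total 15.0 g).
Take 1.872 servings of broccoli: uses 88 mg sodium, +3.7 g fiber (running total 18.7 g).
Filling greedily by fiber-per-mg sodium is optimal for one linear limit, giving 18.7 g.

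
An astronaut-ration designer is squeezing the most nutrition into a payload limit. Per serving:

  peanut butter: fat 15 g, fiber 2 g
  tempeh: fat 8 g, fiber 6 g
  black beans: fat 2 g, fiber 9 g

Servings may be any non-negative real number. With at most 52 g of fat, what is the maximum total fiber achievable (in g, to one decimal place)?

Fiber per g fat: black beans 4.5, tempeh 0.75, peanut butter 0.1333.
With no serving limits, spend the whole fat allowance on black beans: 52 g / 2 g × 9 g = 234.0 g.

234.0 g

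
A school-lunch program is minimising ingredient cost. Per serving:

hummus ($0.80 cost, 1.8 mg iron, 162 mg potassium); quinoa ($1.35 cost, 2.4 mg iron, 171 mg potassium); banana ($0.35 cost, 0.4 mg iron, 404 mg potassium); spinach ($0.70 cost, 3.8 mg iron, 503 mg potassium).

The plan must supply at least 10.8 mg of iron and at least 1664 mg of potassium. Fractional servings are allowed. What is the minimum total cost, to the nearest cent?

At the optimum either one food covers both requirements or two foods hit both targets exactly; no other combination can be cheaper.
hummus only: max(10.8/1.8, 1664/162) = 10.27 servings → $8.22.
quinoa only: max(10.8/2.4, 1664/171) = 9.731 servings → $13.14.
banana only: max(10.8/0.4, 1664/404) = 27 servings → $9.45.
spinach only: max(10.8/3.8, 1664/503) = 3.308 servings → $2.32.
hummus + quinoa with both targets exact would need a negative amount; discard.
hummus + banana with both tight: 5.582 servings and 1.88 servings → $5.12.
hummus + spinach: intersection lies outside the first quadrant.
quinoa + banana with both tight: 4.103 servings and 2.382 servings → $6.37.
quinoa + spinach: the both-tight solution has a negative serving — not a feasible corner.
banana + spinach with both tight: 0.6678 servings and 2.772 servings → $2.17.
The minimum over all feasible corners is $2.17.

$2.17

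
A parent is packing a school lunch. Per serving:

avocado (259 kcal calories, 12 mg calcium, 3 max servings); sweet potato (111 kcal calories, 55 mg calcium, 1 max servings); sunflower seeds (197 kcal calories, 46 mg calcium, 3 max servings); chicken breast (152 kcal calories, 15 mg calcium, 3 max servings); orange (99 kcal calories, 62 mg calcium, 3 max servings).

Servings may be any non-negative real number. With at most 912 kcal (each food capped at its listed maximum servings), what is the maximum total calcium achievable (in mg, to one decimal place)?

358.7 mg

Calcium per kcal: orange 0.6263, sweet potato 0.4955, sunflower seeds 0.2335, chicken breast 0.09868, avocado 0.04633.
Take 3 servings of orange: uses 297 kcal, +186.0 mg calcium (running total 186.0 mg).
Take 1 serving of sweet potato: uses 111 kcal, +55.0 mg calcium (running total 241.0 mg).
Take 2.558 servings of sunflower seeds: uses 504 kcal, +117.7 mg calcium (running total 358.7 mg).
Filling greedily by calcium-per-kcal is optimal for one linear limit, giving 358.7 mg.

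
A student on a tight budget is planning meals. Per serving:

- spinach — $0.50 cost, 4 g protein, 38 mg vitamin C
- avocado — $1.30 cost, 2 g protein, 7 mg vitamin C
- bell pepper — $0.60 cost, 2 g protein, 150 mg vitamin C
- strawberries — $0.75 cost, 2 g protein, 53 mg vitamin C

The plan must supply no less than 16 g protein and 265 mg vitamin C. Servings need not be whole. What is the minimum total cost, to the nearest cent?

Check every corner: each single food scaled to meet both minima, and each pair solved so both constraints bind.
spinach only: max(16/4, 265/38) = 6.974 servings → $3.49.
avocado only: max(16/2, 265/7) = 37.86 servings → $49.21.
bell pepper only: max(16/2, 265/150) = 8 servings → $4.80.
strawberries only: max(16/2, 265/53) = 8 servings → $6.00.
spinach + avocado: intersection lies outside the first quadrant.
spinach + bell pepper with both tight: 3.569 servings and 0.8626 servings → $2.30.
spinach + strawberries with both tight: 2.338 servings and 3.324 servings → $3.66.
avocado + bell pepper with both tight: 6.538 servings and 1.462 servings → $9.38.
avocado + strawberries with both tight: 3.457 servings and 4.543 servings → $7.90.
bell pepper + strawberries: intersection lies outside the first quadrant.
The minimum over all feasible corners is $2.30.

$2.30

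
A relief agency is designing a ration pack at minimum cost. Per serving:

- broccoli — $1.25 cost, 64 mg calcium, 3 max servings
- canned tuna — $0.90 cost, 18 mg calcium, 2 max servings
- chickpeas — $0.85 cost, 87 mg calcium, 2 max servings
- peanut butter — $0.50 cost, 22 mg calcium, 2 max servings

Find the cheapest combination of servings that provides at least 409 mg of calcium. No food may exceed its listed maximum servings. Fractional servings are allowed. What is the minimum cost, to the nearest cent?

$6.43

Cost per mg of calcium: chickpeas $0.0098, broccoli $0.0195, peanut butter $0.0227, canned tuna $0.0500.
Take 2 servings of chickpeas: +174.0 mg calcium for $1.70 (total $1.70, still need 235.0 mg).
Take 3 servings of broccoli: +192.0 mg calcium for $3.75 (total $5.45, still need 43.0 mg).
Take 1.955 servings of peanut butter: +43.0 mg calcium for $0.98 (total $6.43, still need 0.0 mg).
Filling from the cheapest source first is optimal under one linear minimum: $6.43.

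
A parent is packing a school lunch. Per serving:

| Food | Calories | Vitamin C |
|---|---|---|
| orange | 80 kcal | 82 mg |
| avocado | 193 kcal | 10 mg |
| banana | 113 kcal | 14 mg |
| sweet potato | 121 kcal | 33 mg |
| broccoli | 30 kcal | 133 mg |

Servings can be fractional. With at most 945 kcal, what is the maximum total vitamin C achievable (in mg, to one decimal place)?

4189.5 mg

Vitamin C per kcal: broccoli 4.433, orange 1.025, sweet potato 0.2727, banana 0.1239, avocado 0.05181.
With no serving limits, spend the whole calories allowance on broccoli: 945 kcal / 30 kcal × 133 mg = 4189.5 mg.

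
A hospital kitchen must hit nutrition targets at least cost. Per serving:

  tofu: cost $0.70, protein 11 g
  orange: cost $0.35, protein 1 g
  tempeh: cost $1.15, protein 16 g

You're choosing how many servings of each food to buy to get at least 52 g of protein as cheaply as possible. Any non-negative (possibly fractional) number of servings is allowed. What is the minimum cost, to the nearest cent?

Cost per g of protein: tofu $0.0636, tempeh $0.0719, orange $0.3500.
With no serving limits, use only tofu: 52 g / 11 g = 4.727 servings × $0.70 = $3.31.

$3.31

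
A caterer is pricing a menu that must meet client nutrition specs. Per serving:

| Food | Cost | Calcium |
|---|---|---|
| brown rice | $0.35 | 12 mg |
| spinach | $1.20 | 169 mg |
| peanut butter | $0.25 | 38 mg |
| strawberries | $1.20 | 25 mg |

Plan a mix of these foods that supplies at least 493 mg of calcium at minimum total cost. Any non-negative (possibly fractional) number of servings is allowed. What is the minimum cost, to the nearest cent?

$3.24

Cost per mg of calcium: peanut butter $0.0066, spinach $0.0071, brown rice $0.0292, strawberries $0.0480.
With no serving limits, use only peanut butter: 493 mg / 38 mg = 12.97 servings × $0.25 = $3.24.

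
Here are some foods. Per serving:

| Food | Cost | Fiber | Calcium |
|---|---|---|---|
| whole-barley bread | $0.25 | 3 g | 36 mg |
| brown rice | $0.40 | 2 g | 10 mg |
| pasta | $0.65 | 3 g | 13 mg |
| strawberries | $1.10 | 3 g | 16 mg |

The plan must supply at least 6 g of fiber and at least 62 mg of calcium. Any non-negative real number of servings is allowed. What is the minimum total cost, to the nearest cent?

$0.50

With two linear requirements the optimum uses one or two foods; enumerate the corners.
whole-barley bread only: max(6/3, 62/36) = 2 servings → $0.50.
brown rice only: max(6/2, 62/10) = 6.2 servings → $2.48.
pasta only: max(6/3, 62/13) = 4.769 servings → $3.10.
strawberries only: max(6/3, 62/16) = 3.875 servings → $4.26.
whole-barley bread + brown rice with both tight: 1.524 servings and 0.7143 servings → $0.67.
whole-barley bread + pasta with both tight: 1.565 servings and 0.4348 servings → $0.67.
whole-barley bread + strawberries with both tight: 1.5 servings and 0.5 servings → $0.93.
brown rice + pasta: the both-tight solution has a negative serving — not a feasible corner.
brown rice + strawberries: intersection lies outside the first quadrant.
pasta + strawberries: the both-tight solution has a negative serving — not a feasible corner.
The minimum over all feasible corners is $0.50.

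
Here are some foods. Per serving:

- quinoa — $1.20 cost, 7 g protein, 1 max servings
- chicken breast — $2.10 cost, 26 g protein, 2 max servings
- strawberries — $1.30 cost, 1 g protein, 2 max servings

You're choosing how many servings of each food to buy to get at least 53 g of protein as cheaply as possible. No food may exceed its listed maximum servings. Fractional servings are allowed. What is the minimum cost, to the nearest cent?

Cost per g of protein: chicken breast $0.0808, quinoa $0.1714, strawberries $1.3000.
Take 2 servings of chicken breast: +52.0 g protein for $4.20 (total $4.20, still need 1.0 g).
Take 0.1429 servings of quinoa: +1.0 g protein for $0.17 (total $4.37, still need 0.0 g).
Filling from the cheapest source first is optimal under one linear minimum: $4.37.

$4.37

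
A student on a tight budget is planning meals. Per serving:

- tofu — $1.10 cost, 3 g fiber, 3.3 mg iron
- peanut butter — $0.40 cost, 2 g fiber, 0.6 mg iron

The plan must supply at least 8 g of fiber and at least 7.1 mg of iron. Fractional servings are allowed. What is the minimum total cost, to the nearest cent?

$2.58

This is a tiny linear program; its minimum lies at a vertex of the feasible set. List the vertices and price them.
tofu only: max(8/3, 7.1/3.3) = 2.667 servings → $2.93.
peanut butter only: max(8/2, 7.1/0.6) = 11.83 servings → $4.73.
tofu + peanut butter with both tight: 1.958 servings and 1.062 servings → $2.58.
The minimum over all feasible corners is $2.58.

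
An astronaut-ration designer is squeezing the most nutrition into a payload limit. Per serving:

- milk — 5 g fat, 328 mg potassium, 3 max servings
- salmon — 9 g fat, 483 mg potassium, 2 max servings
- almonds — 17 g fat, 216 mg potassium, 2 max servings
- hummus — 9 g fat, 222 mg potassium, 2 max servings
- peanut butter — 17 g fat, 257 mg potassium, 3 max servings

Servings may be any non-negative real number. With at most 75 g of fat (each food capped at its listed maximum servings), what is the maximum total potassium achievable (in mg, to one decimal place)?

Potassium per g fat: milk 65.6, salmon 53.67, hummus 24.67, peanut butter 15.12, almonds 12.71.
Take 3 servings of milk: uses 15 g fat, +984.0 mg potassium (running total 984.0 mg).
Take 2 servings of salmon: uses 18 g fat, +966.0 mg potassium (running total 1950.0 mg).
Take 2 servings of hummus: uses 18 g fat, +444.0 mg potassium (running total 2394.0 mg).
Take 1.412 servings of peanut butter: uses 24 g fat, +362.8 mg potassium (running total 2756.8 mg).
Filling greedily by potassium-per-g fat is optimal for one linear limit, giving 2756.8 mg.

2756.8 mg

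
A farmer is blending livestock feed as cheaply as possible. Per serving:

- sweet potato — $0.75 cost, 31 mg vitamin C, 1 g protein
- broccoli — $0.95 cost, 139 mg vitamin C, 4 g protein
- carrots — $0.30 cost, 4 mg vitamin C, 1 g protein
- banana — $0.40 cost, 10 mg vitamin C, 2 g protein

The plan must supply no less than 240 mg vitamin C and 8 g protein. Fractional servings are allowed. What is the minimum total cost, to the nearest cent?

At the optimum either one food covers both requirements or two foods hit both targets exactly; no other combination can be cheaper.
sweet potato only: max(240/31, 8/1) = 8 servings → $6.00.
broccoli only: max(240/139, 8/4) = 2 servings → $1.90.
carrots only: max(240/4, 8/1) = 60 servings → $18.00.
banana only: max(240/10, 8/2) = 24 servings → $9.60.
sweet potato + broccoli: intersection lies outside the first quadrant.
sweet potato + carrots with both tight: 7.704 servings and 0.2963 servings → $5.87.
sweet potato + banana with both tight: 7.692 servings and 0.1538 servings → $5.83.
broccoli + carrots with both tight: 1.691 servings and 1.236 servings → $1.98.
broccoli + banana with both tight: 1.681 servings and 0.6387 servings → $1.85.
carrots + banana with both targets exact would need a negative amount; discard.
So the least-cost plan costs $1.85.

$1.85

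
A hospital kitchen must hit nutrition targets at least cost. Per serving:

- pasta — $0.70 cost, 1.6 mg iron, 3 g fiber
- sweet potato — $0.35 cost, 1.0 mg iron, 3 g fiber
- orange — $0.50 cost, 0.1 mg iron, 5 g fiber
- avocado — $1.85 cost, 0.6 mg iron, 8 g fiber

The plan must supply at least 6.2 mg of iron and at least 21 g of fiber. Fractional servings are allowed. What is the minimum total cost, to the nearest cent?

Check every corner: each single food scaled to meet both minima, and each pair solved so both constraints bind.
pasta only: max(6.2/1.6, 21/3) = 7 servings → $4.90.
sweet potato only: max(6.2/1.0, 21/3) = 7 servings → $2.45.
orange only: max(6.2/0.1, 21/5) = 62 servings → $31.00.
avocado only: max(6.2/0.6, 21/8) = 10.33 servings → $19.12.
pasta + sweet potato with both targets exact would need a negative amount; discard.
pasta + orange with both tight: 3.753 servings and 1.948 servings → $3.60.
pasta + avocado with both tight: 3.364 servings and 1.364 servings → $4.88.
sweet potato + orange with both tight: 6.149 servings and 0.5106 servings → $2.41.
sweet potato + avocado with both tight: 5.968 servings and 0.3871 servings → $2.80.
orange + avocado: intersection lies outside the first quadrant.
So the least-cost plan costs $2.41.

$2.41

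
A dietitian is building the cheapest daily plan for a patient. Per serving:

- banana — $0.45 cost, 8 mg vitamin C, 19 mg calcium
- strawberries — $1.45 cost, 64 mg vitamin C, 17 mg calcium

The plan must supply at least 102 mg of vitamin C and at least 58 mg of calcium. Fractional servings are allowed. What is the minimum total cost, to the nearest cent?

An LP optimum is at a vertex; with two nutrient constraints at most two foods are used. Check each candidate.
banana only: max(102/8, 58/19) = 12.75 servings → $5.74.
strawberries only: max(102/64, 58/17) = 3.412 servings → $4.95.
banana + strawberries with both tight: 1.831 servings and 1.365 servings → $2.80.
So the least-cost plan costs $2.80.

$2.80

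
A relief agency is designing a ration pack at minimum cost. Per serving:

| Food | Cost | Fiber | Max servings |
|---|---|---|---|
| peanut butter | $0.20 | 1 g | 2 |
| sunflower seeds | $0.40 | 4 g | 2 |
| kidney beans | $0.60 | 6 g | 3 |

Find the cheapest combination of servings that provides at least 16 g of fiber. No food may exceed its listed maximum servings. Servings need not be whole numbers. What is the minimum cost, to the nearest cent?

$1.60

Cost per g of fiber: sunflower seeds $0.1000, kidney beans $0.1000, peanut butter $0.2000.
Take 2 servings of sunflower seeds: +8.0 g fiber for $0.80 (total $0.80, still need 8.0 g).
Take 1.333 servings of kidney beans: +8.0 g fiber for $0.80 (total $1.60, still need 0.0 g).
Filling from the cheapest source first is optimal under one linear minimum: $1.60.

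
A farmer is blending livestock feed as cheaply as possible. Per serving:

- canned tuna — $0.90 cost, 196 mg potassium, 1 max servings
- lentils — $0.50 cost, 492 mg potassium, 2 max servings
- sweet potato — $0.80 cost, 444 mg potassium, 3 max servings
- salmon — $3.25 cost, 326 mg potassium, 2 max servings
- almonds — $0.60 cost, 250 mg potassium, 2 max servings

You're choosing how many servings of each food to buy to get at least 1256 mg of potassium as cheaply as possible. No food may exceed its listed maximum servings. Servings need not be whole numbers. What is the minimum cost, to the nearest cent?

Cost per mg of potassium: lentils $0.0010, sweet potato $0.0018, almonds $0.0024, canned tuna $0.0046, salmon $0.0100.
Take 2 servings of lentils: +984.0 mg potassium for $1.00 (total $1.00, still need 272.0 mg).
Take 0.6126 servings of sweet potato: +272.0 mg potassium for $0.49 (total $1.49, still need 0.0 mg).
Greedy by cheapest-per-mg is optimal for a single linear constraint, so the minimum cost is $1.49.

$1.49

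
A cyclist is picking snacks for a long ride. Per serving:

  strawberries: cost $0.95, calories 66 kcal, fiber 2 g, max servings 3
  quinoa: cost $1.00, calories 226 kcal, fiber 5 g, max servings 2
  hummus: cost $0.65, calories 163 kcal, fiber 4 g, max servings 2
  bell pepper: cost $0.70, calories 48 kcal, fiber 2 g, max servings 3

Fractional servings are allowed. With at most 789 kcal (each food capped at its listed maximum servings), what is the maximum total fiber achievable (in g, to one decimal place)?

22.7 g

Fiber per kcal: bell pepper 0.04167, strawberries 0.0303, hummus 0.02454, quinoa 0.02212.
Take 3 servings of bell pepper: uses 144 kcal, +6.0 g fiber (running total 6.0 g).
Take 3 servings of strawberries: uses 198 kcal, +6.0 g fiber (running total 12.0 g).
Take 2 servings of hummus: uses 326 kcal, +8.0 g fiber (running total 20.0 g).
Take 0.5354 servings of quinoa: uses 121 kcal, +2.7 g fiber (running total 22.7 g).
Filling greedily by fiber-per-kcal is optimal for one linear limit, giving 22.7 g.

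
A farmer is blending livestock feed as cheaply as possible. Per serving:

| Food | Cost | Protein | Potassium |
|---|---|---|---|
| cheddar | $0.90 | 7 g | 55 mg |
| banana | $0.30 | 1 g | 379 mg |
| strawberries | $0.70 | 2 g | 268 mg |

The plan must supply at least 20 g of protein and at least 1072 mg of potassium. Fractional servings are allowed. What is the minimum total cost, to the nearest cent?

$2.99

At the optimum either one food covers both requirements or two foods hit both targets exactly; no other combination can be cheaper.
cheddar only: max(20/7, 1072/55) = 19.49 servings → $17.54.
banana only: max(20/1, 1072/379) = 20 servings → $6.00.
strawberries only: max(20/2, 1072/268) = 10 servings → $7.00.
cheddar + banana with both tight: 2.505 servings and 2.465 servings → $2.99.
cheddar + strawberries with both tight: 1.821 servings and 3.626 servings → $4.18.
banana + strawberries: intersection lies outside the first quadrant.
The minimum over all feasible corners is $2.99.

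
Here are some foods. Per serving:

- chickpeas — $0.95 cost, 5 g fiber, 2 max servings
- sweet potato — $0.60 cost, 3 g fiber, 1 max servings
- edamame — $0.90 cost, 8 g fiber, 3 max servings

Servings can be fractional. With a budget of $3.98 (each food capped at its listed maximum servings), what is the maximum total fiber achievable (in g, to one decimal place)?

30.7 g

Fiber per dollar: edamame 8.889, chickpeas 5.263, sweet potato 5.
Take 3 servings of edamame: spends $2.70, +24.0 g fiber (running total 24.0 g).
Take 1.347 servings of chickpeas: spends $1.28, +6.7 g fiber (running total 30.7 g).
Filling greedily by fiber-per-dollar is optimal for one linear limit, giving 30.7 g.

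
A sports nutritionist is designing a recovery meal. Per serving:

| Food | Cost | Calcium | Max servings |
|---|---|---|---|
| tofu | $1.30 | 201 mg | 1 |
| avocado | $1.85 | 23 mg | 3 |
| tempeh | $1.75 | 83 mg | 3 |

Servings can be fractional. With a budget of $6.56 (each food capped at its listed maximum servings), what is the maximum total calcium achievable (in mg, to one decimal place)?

450.1 mg

Calcium per dollar: tofu 154.6, tempeh 47.43, avocado 12.43.
Take 1 serving of tofu: spends $1.30, +201.0 mg calcium (running total 201.0 mg).
Take 3 servings of tempeh: spends $5.25, +249.0 mg calcium (running total 450.0 mg).
Take 0.005405 servings of avocado: spends $0.01, +0.1 mg calcium (running total 450.1 mg).
Filling greedily by calcium-per-dollar is optimal for one linear limit, giving 450.1 mg.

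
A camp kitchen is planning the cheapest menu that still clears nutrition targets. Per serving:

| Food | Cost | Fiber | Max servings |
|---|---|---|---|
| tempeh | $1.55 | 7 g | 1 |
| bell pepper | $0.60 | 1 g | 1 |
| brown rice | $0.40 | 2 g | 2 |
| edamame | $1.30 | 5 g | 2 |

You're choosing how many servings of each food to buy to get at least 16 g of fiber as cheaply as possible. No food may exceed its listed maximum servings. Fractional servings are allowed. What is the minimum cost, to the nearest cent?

$3.65

Cost per g of fiber: brown rice $0.2000, tempeh $0.2214, edamame $0.2600, bell pepper $0.6000.
Take 2 servings of brown rice: +4.0 g fiber for $0.80 (total $0.80, still need 12.0 g).
Take 1 serving of tempeh: +7.0 g fiber for $1.55 (total $2.35, still need 5.0 g).
Take 1 serving of edamame: +5.0 g fiber for $1.30 (total $3.65, still need 0.0 g).
Greedy by cheapest-per-g is optimal for a single linear constraint, so the minimum cost is $3.65.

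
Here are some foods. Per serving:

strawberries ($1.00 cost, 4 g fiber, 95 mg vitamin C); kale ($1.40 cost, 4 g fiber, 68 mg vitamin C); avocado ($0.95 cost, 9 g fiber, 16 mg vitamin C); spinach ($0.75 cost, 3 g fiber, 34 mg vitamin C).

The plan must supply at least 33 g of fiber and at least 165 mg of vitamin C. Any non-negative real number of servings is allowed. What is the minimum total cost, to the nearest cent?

$4.18

The cheapest plan sits at a corner of the feasible region — with two constraints it uses at most two foods.
strawberries only: max(33/4, 165/95) = 8.25 servings → $8.25.
kale only: max(33/4, 165/68) = 8.25 servings → $11.55.
avocado only: max(33/9, 165/16) = 10.31 servings → $9.80.
spinach only: max(33/3, 165/34) = 11 servings → $8.25.
strawberries + kale: the both-tight solution has a negative serving — not a feasible corner.
strawberries + avocado with both tight: 1.21 servings and 3.129 servings → $4.18.
strawberries + spinach: the both-tight solution has a negative serving — not a feasible corner.
kale + avocado with both tight: 1.746 servings and 2.891 servings → $5.19.
kale + spinach: the both-tight solution has a negative serving — not a feasible corner.
avocado + spinach with both tight: 2.43 servings and 3.709 servings → $5.09.
The minimum over all feasible corners is $4.18.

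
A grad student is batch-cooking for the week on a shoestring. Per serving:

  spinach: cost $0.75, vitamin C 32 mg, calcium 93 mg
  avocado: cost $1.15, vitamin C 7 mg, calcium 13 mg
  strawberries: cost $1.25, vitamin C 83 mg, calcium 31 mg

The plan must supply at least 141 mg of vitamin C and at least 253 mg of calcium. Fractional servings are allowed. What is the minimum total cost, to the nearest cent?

$2.79

Check every corner: each single food scaled to meet both minima, and each pair solved so both constraints bind.
spinach only: max(141/32, 253/93) = 4.406 servings → $3.30.
avocado only: max(141/7, 253/13) = 20.14 servings → $23.16.
strawberries only: max(141/83, 253/31) = 8.161 servings → $10.20.
spinach + avocado: the both-tight solution has a negative serving — not a feasible corner.
spinach + strawberries with both tight: 2.472 servings and 0.7458 servings → $2.79.
avocado + strawberries with both tight: 19.29 servings and 0.07193 servings → $22.27.
The minimum over all feasible corners is $2.79.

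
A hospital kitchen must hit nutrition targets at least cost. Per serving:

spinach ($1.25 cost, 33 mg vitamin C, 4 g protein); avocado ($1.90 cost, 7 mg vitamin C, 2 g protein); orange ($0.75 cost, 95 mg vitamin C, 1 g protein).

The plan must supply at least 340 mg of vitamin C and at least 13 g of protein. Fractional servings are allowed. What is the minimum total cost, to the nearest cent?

$5.24

A basic optimal solution has at most two foods positive. Try each food alone and each pair with both targets met exactly.
spinach only: max(340/33, 13/4) = 10.3 servings → $12.88.
avocado only: max(340/7, 13/2) = 48.57 servings → $92.29.
orange only: max(340/95, 13/1) = 13 servings → $9.75.
spinach + avocado: intersection lies outside the first quadrant.
spinach + orange with both tight: 2.579 servings and 2.683 servings → $5.24.
avocado + orange with both tight: 4.891 servings and 3.219 servings → $11.71.
The minimum over all feasible corners is $5.24.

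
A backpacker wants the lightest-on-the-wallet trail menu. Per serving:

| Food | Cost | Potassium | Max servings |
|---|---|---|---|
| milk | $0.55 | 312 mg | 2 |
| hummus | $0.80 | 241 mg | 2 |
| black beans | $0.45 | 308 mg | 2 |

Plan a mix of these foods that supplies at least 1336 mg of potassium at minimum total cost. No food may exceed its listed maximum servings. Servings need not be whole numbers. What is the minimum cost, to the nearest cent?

Cost per mg of potassium: black beans $0.0015, milk $0.0018, hummus $0.0033.
Take 2 servings of black beans: +616.0 mg potassium for $0.90 (total $0.90, still need 720.0 mg).
Take 2 servings of milk: +624.0 mg potassium for $1.10 (total $2.00, still need 96.0 mg).
Take 0.3983 servings of hummus: +96.0 mg potassium for $0.32 (total $2.32, still need 0.0 mg).
Filling from the cheapest source first is optimal under one linear minimum: $2.32.

$2.32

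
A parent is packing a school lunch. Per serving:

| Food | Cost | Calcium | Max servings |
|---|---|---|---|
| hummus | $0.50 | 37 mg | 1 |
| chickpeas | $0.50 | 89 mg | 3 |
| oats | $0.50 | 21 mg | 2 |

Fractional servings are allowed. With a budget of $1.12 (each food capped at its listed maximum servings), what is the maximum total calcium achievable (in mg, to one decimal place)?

Calcium per dollar: chickpeas 178, hummus 74, oats 42.
Take 2.24 servings of chickpeas: spends $1.12, +199.4 mg calcium (running total 199.4 mg).
Greedy by best ratio exhausts the cost allowance optimally: 199.4 mg.

199.4 mg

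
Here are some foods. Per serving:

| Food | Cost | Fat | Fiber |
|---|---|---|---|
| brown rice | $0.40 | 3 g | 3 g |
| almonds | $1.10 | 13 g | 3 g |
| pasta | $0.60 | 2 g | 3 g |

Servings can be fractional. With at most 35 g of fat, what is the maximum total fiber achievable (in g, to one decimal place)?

52.5 g

Fiber per g fat: pasta 1.5, brown rice 1, almonds 0.2308.
With no serving limits, spend the whole fat allowance on pasta: 35 g / 2 g × 3 g = 52.5 g.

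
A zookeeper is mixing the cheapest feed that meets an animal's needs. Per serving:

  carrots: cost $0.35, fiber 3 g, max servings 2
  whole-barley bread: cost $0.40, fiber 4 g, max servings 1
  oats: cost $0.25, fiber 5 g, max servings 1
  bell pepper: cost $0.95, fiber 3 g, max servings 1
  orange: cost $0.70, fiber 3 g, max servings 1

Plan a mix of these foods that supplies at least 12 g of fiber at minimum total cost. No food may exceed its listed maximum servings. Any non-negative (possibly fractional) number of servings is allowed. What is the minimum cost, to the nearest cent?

Cost per g of fiber: oats $0.0500, whole-barley bread $0.1000, carrots $0.1167, orange $0.2333, bell pepper $0.3167.
Take 1 serving of oats: +5.0 g fiber for $0.25 (total $0.25, still need 7.0 g).
Take 1 serving of whole-barley bread: +4.0 g fiber for $0.40 (total $0.65, still need 3.0 g).
Take 1 serving of carrots: +3.0 g fiber for $0.35 (total $1.00, still need 0.0 g).
Greedy by cheapest-per-g is optimal for a single linear constraint, so the minimum cost is $1.00.

$1.00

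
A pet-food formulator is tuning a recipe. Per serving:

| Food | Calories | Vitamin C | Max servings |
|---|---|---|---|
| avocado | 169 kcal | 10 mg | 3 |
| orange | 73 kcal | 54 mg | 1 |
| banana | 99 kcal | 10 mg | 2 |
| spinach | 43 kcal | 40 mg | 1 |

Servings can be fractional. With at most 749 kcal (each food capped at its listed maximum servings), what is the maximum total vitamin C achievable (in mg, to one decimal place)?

Vitamin C per kcal: spinach 0.9302, orange 0.7397, banana 0.101, avocado 0.05917.
Take 1 serving of spinach: uses 43 kcal, +40.0 mg vitamin C (running total 40.0 mg).
Take 1 serving of orange: uses 73 kcal, +54.0 mg vitamin C (running total 94.0 mg).
Take 2 servings of banana: uses 198 kcal, +20.0 mg vitamin C (running total 114.0 mg).
Take 2.574 servings of avocado: uses 435 kcal, +25.7 mg vitamin C (running total 139.7 mg).
Filling greedily by vitamin C-per-kcal is optimal for one linear limit, giving 139.7 mg.

139.7 mg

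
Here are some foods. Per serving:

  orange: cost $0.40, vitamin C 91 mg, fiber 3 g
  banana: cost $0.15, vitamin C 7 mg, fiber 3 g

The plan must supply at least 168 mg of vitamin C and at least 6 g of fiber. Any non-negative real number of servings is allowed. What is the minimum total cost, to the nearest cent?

$0.76

Check every corner: each single food scaled to meet both minima, and each pair solved so both constraints bind.
orange only: max(168/91, 6/3) = 2 servings → $0.80.
banana only: max(168/7, 6/3) = 24 servings → $3.60.
orange + banana with both tight: 1.833 servings and 0.1667 servings → $0.76.
Cheapest feasible corner: $0.76.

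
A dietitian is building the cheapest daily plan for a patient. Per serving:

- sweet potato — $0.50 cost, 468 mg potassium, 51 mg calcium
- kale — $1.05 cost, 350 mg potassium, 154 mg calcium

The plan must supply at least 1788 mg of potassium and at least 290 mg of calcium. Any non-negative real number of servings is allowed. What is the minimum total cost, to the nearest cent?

$2.47

Compare the cost at each extreme point of the feasible region.
sweet potato only: max(1788/468, 290/51) = 5.686 servings → $2.84.
kale only: max(1788/350, 290/154) = 5.109 servings → $5.36.
sweet potato + kale with both tight: 3.206 servings and 0.8213 servings → $2.47.
Cheapest feasible corner: $2.47.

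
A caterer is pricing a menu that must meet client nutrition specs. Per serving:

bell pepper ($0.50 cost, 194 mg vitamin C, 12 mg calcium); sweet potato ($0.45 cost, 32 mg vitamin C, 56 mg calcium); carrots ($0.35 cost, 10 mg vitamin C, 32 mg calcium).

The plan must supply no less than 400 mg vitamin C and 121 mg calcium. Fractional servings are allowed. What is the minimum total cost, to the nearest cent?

$1.69

Two binding constraints pin down two serving amounts, so the optimal mix uses at most two foods. The candidates are each food alone (scaled to the tighter of vitamin C/calcium) and each pair with both constraints tight.
bell pepper only: max(400/194, 121/12) = 10.08 servings → $5.04.
sweet potato only: max(400/32, 121/56) = 12.5 servings → $5.62.
carrots only: max(400/10, 121/32) = 40 servings → $14.00.
bell pepper + sweet potato with both tight: 1.768 servings and 1.782 servings → $1.69.
bell pepper + carrots with both tight: 1.904 servings and 3.067 servings → $2.03.
sweet potato + carrots: intersection lies outside the first quadrant.
The minimum over all feasible corners is $1.69.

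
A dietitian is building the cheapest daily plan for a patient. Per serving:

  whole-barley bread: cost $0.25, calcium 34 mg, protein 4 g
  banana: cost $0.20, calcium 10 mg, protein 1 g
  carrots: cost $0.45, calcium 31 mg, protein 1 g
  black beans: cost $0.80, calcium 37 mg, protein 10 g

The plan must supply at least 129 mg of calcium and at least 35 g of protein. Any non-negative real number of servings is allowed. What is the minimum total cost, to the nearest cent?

$2.19

An LP optimum is at a vertex; with two nutrient constraints at most two foods are used. Check each candidate.
whole-barley bread only: max(129/34, 35/4) = 8.75 servings → $2.19.
banana only: max(129/10, 35/1) = 35 servings → $7.00.
carrots only: max(129/31, 35/1) = 35 servings → $15.75.
black beans only: max(129/37, 35/10) = 3.5 servings → $2.80.
whole-barley bread + banana: intersection lies outside the first quadrant.
whole-barley bread + carrots: intersection lies outside the first quadrant.
whole-barley bread + black beans: the both-tight solution has a negative serving — not a feasible corner.
banana + carrots: the both-tight solution has a negative serving — not a feasible corner.
banana + black beans with both targets exact would need a negative amount; discard.
carrots + black beans with both targets exact would need a negative amount; discard.
So the least-cost plan costs $2.19.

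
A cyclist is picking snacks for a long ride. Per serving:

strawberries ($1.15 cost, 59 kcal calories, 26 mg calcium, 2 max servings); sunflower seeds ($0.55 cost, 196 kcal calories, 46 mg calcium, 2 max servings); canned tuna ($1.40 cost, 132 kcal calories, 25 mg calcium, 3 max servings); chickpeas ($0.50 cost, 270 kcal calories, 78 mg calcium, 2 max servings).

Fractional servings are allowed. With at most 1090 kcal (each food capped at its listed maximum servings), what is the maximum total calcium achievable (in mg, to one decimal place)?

Calcium per kcal: strawberries 0.4407, chickpeas 0.2889, sunflower seeds 0.2347, canned tuna 0.1894.
Take 2 servings of strawberries: uses 118 kcal, +52.0 mg calcium (running total 52.0 mg).
Take 2 servings of chickpeas: uses 540 kcal, +156.0 mg calcium (running total 208.0 mg).
Take 2 servings of sunflower seeds: uses 392 kcal, +92.0 mg calcium (running total 300.0 mg).
Take 0.303 servings of canned tuna: uses 40 kcal, +7.6 mg calcium (running total 307.6 mg).
Greedy by best ratio exhausts the calories allowance optimally: 307.6 mg.

307.6 mg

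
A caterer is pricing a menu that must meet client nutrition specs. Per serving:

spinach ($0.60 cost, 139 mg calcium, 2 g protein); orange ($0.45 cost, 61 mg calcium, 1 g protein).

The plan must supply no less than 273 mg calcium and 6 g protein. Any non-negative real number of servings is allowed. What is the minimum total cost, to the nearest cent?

Check every corner: each single food scaled to meet both minima, and each pair solved so both constraints bind.
spinach only: max(273/139, 6/2) = 3 servings → $1.80.
orange only: max(273/61, 6/1) = 6 servings → $2.70.
spinach + orange with both targets exact would need a negative amount; discard.
So the least-cost plan costs $1.80.

$1.80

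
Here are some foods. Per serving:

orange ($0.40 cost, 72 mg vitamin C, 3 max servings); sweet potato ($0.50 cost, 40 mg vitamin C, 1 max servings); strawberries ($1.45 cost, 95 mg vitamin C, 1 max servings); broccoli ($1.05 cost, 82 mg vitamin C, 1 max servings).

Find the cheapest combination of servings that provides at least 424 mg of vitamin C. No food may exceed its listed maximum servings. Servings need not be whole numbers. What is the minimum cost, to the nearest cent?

$4.06

Cost per mg of vitamin C: orange $0.0056, sweet potato $0.0125, broccoli $0.0128, strawberries $0.0153.
Take 3 servings of orange: +216.0 mg vitamin C for $1.20 (total $1.20, still need 208.0 mg).
Take 1 serving of sweet potato: +40.0 mg vitamin C for $0.50 (total $1.70, still need 168.0 mg).
Take 1 serving of broccoli: +82.0 mg vitamin C for $1.05 (total $2.75, still need 86.0 mg).
Take 0.9053 servings of strawberries: +86.0 mg vitamin C for $1.31 (total $4.06, still need 0.0 mg).
Filling from the cheapest source first is optimal under one linear minimum: $4.06.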